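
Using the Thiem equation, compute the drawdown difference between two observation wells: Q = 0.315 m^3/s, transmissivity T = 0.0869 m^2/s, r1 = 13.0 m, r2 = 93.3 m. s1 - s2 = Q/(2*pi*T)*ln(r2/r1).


Thiem equation: s1 - s2 = Q/(2*pi*T) * ln(r2/r1).
ln(r2/r1) = ln(93.3/13.0) = 1.9709.
Q/(2*pi*T) = 0.315 / (2*pi*0.0869) = 0.315 / 0.546 = 0.5769.
s1 - s2 = 0.5769 * 1.9709 = 1.137 m.

1.137


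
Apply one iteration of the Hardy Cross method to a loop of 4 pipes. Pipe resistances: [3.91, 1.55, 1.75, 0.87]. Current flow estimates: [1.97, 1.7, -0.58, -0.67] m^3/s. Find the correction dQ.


Numerator terms (r*Q*|Q|): 3.91*1.97*|1.97| = 15.1743; 1.55*1.7*|1.7| = 4.4795; 1.75*-0.58*|-0.58| = -0.5887; 0.87*-0.67*|-0.67| = -0.3905.
Sum of numerator = 18.6746.
Denominator terms (r*|Q|): 3.91*|1.97| = 7.7027; 1.55*|1.7| = 2.635; 1.75*|-0.58| = 1.015; 0.87*|-0.67| = 0.5829.
2 * sum of denominator = 2 * 11.9356 = 23.8712.
dQ = -18.6746 / 23.8712 = -0.7823 m^3/s.

-0.7823


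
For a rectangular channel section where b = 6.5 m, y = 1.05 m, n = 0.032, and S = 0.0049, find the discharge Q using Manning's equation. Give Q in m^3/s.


For a rectangular channel, the cross-sectional area A = b * y = 6.5 * 1.05 = 6.83 m^2.
The wetted perimeter P = b + 2y = 6.5 + 2*1.05 = 8.6 m.
Hydraulic radius R = A/P = 6.83/8.6 = 0.7936 m.
Velocity V = (1/n)*R^(2/3)*S^(1/2) = (1/0.032)*0.7936^(2/3)*0.0049^(1/2) = 1.8751 m/s.
Discharge Q = A * V = 6.83 * 1.8751 = 12.797 m^3/s.

12.797


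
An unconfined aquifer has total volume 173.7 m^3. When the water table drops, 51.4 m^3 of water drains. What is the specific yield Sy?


Specific yield Sy = Volume drained / Total volume.
Sy = 51.4 / 173.7
   = 0.2959.

0.2959


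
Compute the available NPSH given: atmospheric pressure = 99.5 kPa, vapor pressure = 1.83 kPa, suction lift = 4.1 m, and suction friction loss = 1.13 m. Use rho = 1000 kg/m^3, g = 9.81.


NPSHa = p_atm/(rho*g) - z_s - hf_s - p_vap/(rho*g).
p_atm/(rho*g) = 99.5*1000 / (1000*9.81) = 10.143 m.
p_vap/(rho*g) = 1.83*1000 / (1000*9.81) = 0.187 m.
NPSHa = 10.143 - 4.1 - 1.13 - 0.187
      = 4.73 m.

4.73


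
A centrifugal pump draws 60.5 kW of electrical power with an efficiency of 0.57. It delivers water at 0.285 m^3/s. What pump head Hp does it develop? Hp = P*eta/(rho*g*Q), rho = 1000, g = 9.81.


Pump head formula: Hp = P * eta / (rho * g * Q).
Numerator: P * eta = 60.5 * 1000 * 0.57 = 34485.0 W.
Denominator: rho * g * Q = 1000 * 9.81 * 0.285 = 2795.85.
Hp = 34485.0 / 2795.85 = 12.33 m.

12.33


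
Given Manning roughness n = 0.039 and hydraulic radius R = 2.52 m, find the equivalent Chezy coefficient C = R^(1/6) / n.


The Chezy coefficient relates to Manning's n through C = R^(1/6) / n.
R^(1/6) = 2.52^(1/6) = 1.166541.
C = 1.166541 / 0.039 = 29.91 m^(1/2)/s.

29.91


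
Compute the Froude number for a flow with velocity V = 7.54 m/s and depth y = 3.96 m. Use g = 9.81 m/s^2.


The Froude number is defined as Fr = V / sqrt(g*y).
g*y = 9.81 * 3.96 = 38.8476.
sqrt(g*y) = sqrt(38.8476) = 6.2328.
Fr = 7.54 / 6.2328 = 1.2097.

1.2097


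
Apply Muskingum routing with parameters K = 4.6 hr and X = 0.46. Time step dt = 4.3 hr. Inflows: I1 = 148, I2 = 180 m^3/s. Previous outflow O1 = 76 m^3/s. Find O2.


Muskingum coefficients:
denom = 2*K*(1-X) + dt = 2*4.6*(1-0.46) + 4.3 = 9.268.
C0 = (dt - 2*K*X)/denom = (4.3 - 2*4.6*0.46)/9.268 = 0.0073.
C1 = (dt + 2*K*X)/denom = (4.3 + 2*4.6*0.46)/9.268 = 0.9206.
C2 = (2*K*(1-X) - dt)/denom = 0.0721.
O2 = C0*I2 + C1*I1 + C2*O1
   = 0.0073*180 + 0.9206*148 + 0.0721*76
   = 143.05 m^3/s.

143.05


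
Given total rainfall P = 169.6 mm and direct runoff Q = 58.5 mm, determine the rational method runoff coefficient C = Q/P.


The runoff coefficient C = runoff depth / rainfall depth.
C = 58.5 / 169.6
  = 0.3449.

0.3449


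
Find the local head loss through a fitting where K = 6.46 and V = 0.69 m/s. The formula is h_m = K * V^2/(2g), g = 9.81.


Minor loss formula: h_m = K * V^2/(2g).
V^2 = 0.69^2 = 0.4761.
V^2/(2g) = 0.4761 / 19.62 = 0.0243 m.
h_m = 6.46 * 0.0243 = 0.1568 m.

0.1568


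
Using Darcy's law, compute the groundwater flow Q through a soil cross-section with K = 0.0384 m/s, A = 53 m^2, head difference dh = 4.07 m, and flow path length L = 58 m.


Darcy's law: Q = K * A * i, where i = dh/L.
Hydraulic gradient i = 4.07 / 58 = 0.070172.
Q = 0.0384 * 53 * 0.070172
  = 0.1428 m^3/s.

0.1428


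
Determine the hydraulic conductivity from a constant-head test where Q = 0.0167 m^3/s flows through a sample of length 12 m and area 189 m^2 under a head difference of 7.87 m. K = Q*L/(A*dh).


From K = Q*L / (A*dh):
Numerator: Q*L = 0.0167 * 12 = 0.2004.
Denominator: A*dh = 189 * 7.87 = 1487.43.
K = 0.2004 / 1487.43 = 0.000135 m/s.

0.000135


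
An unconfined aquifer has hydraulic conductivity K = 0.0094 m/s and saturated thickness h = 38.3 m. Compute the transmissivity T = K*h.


Transmissivity is defined as T = K * h.
T = 0.0094 * 38.3
  = 0.36 m^2/s.

0.36


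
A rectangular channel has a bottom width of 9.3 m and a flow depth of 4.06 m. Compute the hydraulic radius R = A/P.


For a rectangular section:
Flow area A = b * y = 9.3 * 4.06 = 37.76 m^2.
Wetted perimeter P = b + 2y = 9.3 + 2*4.06 = 17.42 m.
Hydraulic radius R = A/P = 37.76 / 17.42 = 2.1675 m.

2.1675


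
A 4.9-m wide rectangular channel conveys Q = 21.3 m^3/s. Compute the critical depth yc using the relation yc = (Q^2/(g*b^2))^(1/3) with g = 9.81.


Using yc = (Q^2 / (g * b^2))^(1/3):
Q^2 = 21.3^2 = 453.69.
g * b^2 = 9.81 * 4.9^2 = 9.81 * 24.01 = 235.54.
Q^2 / (g*b^2) = 453.69 / 235.54 = 1.9262.
yc = 1.9262^(1/3) = 1.2442 m.

1.2442


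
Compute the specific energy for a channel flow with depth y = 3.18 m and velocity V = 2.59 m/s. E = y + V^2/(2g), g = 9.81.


Specific energy E = y + V^2/(2g).
Velocity head = V^2/(2g) = 2.59^2 / (2*9.81) = 6.7081 / 19.62 = 0.3419 m.
E = 3.18 + 0.3419 = 3.5219 m.

3.5219


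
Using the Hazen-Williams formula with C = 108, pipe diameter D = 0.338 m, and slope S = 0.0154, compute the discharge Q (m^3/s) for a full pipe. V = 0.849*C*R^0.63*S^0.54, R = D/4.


For a full circular pipe, R = D/4 = 0.338/4 = 0.0845 m.
V = 0.849 * 108 * 0.0845^0.63 * 0.0154^0.54
  = 0.849 * 108 * 0.210824 * 0.105017
  = 2.0301 m/s.
Pipe area A = pi*D^2/4 = pi*0.338^2/4 = 0.0897 m^2.
Q = A * V = 0.0897 * 2.0301 = 0.1822 m^3/s.

0.1822


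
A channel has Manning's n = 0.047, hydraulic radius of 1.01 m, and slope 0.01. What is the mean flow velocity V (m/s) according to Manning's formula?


Manning's equation gives V = (1/n) * R^(2/3) * S^(1/2).
First, compute R^(2/3) = 1.01^(2/3) = 1.0067.
Next, S^(1/2) = 0.01^(1/2) = 0.1.
Then 1/n = 1/0.047 = 21.28.
V = 21.28 * 1.0067 * 0.1 = 2.1418 m/s.

2.1418


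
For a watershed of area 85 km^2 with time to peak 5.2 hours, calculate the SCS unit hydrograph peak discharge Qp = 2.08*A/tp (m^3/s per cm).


SCS formula: Qp = 2.08 * A / tp.
Qp = 2.08 * 85 / 5.2
   = 176.8 / 5.2
   = 34.0 m^3/s per cm.

34.0


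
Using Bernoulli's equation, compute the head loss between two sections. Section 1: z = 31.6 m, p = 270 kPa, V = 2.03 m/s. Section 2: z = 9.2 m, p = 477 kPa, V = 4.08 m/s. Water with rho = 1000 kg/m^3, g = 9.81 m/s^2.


Total head at each section: H = z + p/(rho*g) + V^2/(2g).
H1 = 31.6 + 270*1000/(1000*9.81) + 2.03^2/(2*9.81)
   = 31.6 + 27.523 + 0.21
   = 59.333 m.
H2 = 9.2 + 477*1000/(1000*9.81) + 4.08^2/(2*9.81)
   = 9.2 + 48.624 + 0.8484
   = 58.672 m.
h_L = H1 - H2 = 59.333 - 58.672 = 0.661 m.

0.661


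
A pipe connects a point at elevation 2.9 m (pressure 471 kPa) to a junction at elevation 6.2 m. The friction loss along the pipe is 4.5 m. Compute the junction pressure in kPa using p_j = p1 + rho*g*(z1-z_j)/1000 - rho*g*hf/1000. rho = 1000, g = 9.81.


Junction pressure: p_j = p1 + rho*g*(z1 - z_j)/1000 - rho*g*hf/1000.
Elevation term = 1000*9.81*(2.9 - 6.2)/1000 = -32.373 kPa.
Friction term = 1000*9.81*4.5/1000 = 44.145 kPa.
p_j = 471 + -32.373 - 44.145 = 394.48 kPa.

394.48


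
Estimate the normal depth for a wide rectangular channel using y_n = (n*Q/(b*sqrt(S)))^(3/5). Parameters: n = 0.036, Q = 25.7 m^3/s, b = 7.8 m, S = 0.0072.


We use the wide-channel approximation y_n = (n*Q/(b*sqrt(S)))^(3/5).
sqrt(S) = sqrt(0.0072) = 0.084853.
Numerator: n*Q = 0.036 * 25.7 = 0.9252.
Denominator: b*sqrt(S) = 7.8 * 0.084853 = 0.661853.
arg = 1.3979.
y_n = 1.3979^(3/5) = 1.2226 m.

1.2226


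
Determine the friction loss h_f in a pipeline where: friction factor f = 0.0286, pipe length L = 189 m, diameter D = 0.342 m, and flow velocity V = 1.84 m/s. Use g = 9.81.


Darcy-Weisbach equation: h_f = f * (L/D) * V^2/(2g).
f * L/D = 0.0286 * 189/0.342 = 15.8053.
V^2/(2g) = 1.84^2 / (2*9.81) = 3.3856 / 19.62 = 0.1726 m.
h_f = 15.8053 * 0.1726 = 2.727 m.

2.727


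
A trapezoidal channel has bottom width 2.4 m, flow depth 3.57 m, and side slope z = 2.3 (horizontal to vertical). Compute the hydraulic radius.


For a trapezoidal section with side slope z:
A = (b + z*y)*y = (2.4 + 2.3*3.57)*3.57 = 37.881 m^2.
P = b + 2*y*sqrt(1 + z^2) = 2.4 + 2*3.57*sqrt(1 + 2.3^2) = 20.307 m.
R = A/P = 37.881 / 20.307 = 1.8654 m.

1.8654


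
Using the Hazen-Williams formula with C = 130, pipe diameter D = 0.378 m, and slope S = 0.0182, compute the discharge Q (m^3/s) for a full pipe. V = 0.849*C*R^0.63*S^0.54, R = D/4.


For a full circular pipe, R = D/4 = 0.378/4 = 0.0945 m.
V = 0.849 * 130 * 0.0945^0.63 * 0.0182^0.54
  = 0.849 * 130 * 0.226215 * 0.114931
  = 2.8695 m/s.
Pipe area A = pi*D^2/4 = pi*0.378^2/4 = 0.1122 m^2.
Q = A * V = 0.1122 * 2.8695 = 0.322 m^3/s.

0.322


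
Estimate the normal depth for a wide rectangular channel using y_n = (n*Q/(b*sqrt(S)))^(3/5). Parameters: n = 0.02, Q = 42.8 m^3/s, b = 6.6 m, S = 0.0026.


We use the wide-channel approximation y_n = (n*Q/(b*sqrt(S)))^(3/5).
sqrt(S) = sqrt(0.0026) = 0.05099.
Numerator: n*Q = 0.02 * 42.8 = 0.856.
Denominator: b*sqrt(S) = 6.6 * 0.05099 = 0.336534.
arg = 2.5436.
y_n = 2.5436^(3/5) = 1.7509 m.

1.7509


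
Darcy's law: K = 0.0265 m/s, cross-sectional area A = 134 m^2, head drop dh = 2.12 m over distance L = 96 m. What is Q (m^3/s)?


Darcy's law: Q = K * A * i, where i = dh/L.
Hydraulic gradient i = 2.12 / 96 = 0.022083.
Q = 0.0265 * 134 * 0.022083
  = 0.0784 m^3/s.

0.0784


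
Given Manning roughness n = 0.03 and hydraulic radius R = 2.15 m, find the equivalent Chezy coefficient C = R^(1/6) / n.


The Chezy coefficient relates to Manning's n through C = R^(1/6) / n.
R^(1/6) = 2.15^(1/6) = 1.136073.
C = 1.136073 / 0.03 = 37.87 m^(1/2)/s.

37.87


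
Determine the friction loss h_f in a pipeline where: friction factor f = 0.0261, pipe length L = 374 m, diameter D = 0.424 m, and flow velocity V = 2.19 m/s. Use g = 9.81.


Darcy-Weisbach equation: h_f = f * (L/D) * V^2/(2g).
f * L/D = 0.0261 * 374/0.424 = 23.0222.
V^2/(2g) = 2.19^2 / (2*9.81) = 4.7961 / 19.62 = 0.2444 m.
h_f = 23.0222 * 0.2444 = 5.628 m.

5.628


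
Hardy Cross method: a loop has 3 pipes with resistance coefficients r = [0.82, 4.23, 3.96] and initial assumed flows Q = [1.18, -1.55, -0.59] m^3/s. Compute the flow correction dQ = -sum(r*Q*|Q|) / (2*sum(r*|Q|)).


Numerator terms (r*Q*|Q|): 0.82*1.18*|1.18| = 1.1418; 4.23*-1.55*|-1.55| = -10.1626; 3.96*-0.59*|-0.59| = -1.3785.
Sum of numerator = -10.3993.
Denominator terms (r*|Q|): 0.82*|1.18| = 0.9676; 4.23*|-1.55| = 6.5565; 3.96*|-0.59| = 2.3364.
2 * sum of denominator = 2 * 9.8605 = 19.721.
dQ = --10.3993 / 19.721 = 0.5273 m^3/s.

0.5273


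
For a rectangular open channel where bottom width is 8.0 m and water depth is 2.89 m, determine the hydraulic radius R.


For a rectangular section:
Flow area A = b * y = 8.0 * 2.89 = 23.12 m^2.
Wetted perimeter P = b + 2y = 8.0 + 2*2.89 = 13.78 m.
Hydraulic radius R = A/P = 23.12 / 13.78 = 1.6778 m.

1.6778


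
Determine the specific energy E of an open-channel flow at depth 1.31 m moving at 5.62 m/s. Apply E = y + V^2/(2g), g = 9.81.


Specific energy E = y + V^2/(2g).
Velocity head = V^2/(2g) = 5.62^2 / (2*9.81) = 31.5844 / 19.62 = 1.6098 m.
E = 1.31 + 1.6098 = 2.9198 m.

2.9198


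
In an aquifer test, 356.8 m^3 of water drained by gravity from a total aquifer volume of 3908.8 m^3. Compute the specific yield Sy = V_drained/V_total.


Specific yield Sy = Volume drained / Total volume.
Sy = 356.8 / 3908.8
   = 0.0913.

0.0913


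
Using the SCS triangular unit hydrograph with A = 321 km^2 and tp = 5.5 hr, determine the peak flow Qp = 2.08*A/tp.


SCS formula: Qp = 2.08 * A / tp.
Qp = 2.08 * 321 / 5.5
   = 667.68 / 5.5
   = 121.4 m^3/s per cm.

121.4


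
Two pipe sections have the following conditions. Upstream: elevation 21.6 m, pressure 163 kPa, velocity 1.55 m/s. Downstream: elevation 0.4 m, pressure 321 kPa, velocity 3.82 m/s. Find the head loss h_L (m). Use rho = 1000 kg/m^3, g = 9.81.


Total head at each section: H = z + p/(rho*g) + V^2/(2g).
H1 = 21.6 + 163*1000/(1000*9.81) + 1.55^2/(2*9.81)
   = 21.6 + 16.616 + 0.1225
   = 38.338 m.
H2 = 0.4 + 321*1000/(1000*9.81) + 3.82^2/(2*9.81)
   = 0.4 + 32.722 + 0.7438
   = 33.865 m.
h_L = H1 - H2 = 38.338 - 33.865 = 4.473 m.

4.473


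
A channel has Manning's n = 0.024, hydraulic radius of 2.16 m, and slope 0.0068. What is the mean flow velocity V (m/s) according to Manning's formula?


Manning's equation gives V = (1/n) * R^(2/3) * S^(1/2).
First, compute R^(2/3) = 2.16^(2/3) = 1.671.
Next, S^(1/2) = 0.0068^(1/2) = 0.082462.
Then 1/n = 1/0.024 = 41.67.
V = 41.67 * 1.671 * 0.082462 = 5.7413 m/s.

5.7413


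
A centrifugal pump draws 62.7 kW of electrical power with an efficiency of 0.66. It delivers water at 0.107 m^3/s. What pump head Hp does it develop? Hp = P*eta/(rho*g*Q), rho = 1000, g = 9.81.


Pump head formula: Hp = P * eta / (rho * g * Q).
Numerator: P * eta = 62.7 * 1000 * 0.66 = 41382.0 W.
Denominator: rho * g * Q = 1000 * 9.81 * 0.107 = 1049.67.
Hp = 41382.0 / 1049.67 = 39.42 m.

39.42


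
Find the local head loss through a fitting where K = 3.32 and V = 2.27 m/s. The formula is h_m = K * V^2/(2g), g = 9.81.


Minor loss formula: h_m = K * V^2/(2g).
V^2 = 2.27^2 = 5.1529.
V^2/(2g) = 5.1529 / 19.62 = 0.2626 m.
h_m = 3.32 * 0.2626 = 0.8719 m.

0.8719


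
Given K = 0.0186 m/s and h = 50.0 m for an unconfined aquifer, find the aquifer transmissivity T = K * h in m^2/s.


Transmissivity is defined as T = K * h.
T = 0.0186 * 50.0
  = 0.93 m^2/s.

0.93


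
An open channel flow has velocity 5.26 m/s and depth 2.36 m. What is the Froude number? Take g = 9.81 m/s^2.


The Froude number is defined as Fr = V / sqrt(g*y).
g*y = 9.81 * 2.36 = 23.1516.
sqrt(g*y) = sqrt(23.1516) = 4.8116.
Fr = 5.26 / 4.8116 = 1.0932.

1.0932


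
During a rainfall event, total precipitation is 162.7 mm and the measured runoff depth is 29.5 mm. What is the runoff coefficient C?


The runoff coefficient C = runoff depth / rainfall depth.
C = 29.5 / 162.7
  = 0.1813.

0.1813


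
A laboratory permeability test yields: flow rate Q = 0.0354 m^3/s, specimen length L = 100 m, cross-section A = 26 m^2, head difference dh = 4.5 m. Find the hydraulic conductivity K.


From K = Q*L / (A*dh):
Numerator: Q*L = 0.0354 * 100 = 3.54.
Denominator: A*dh = 26 * 4.5 = 117.0.
K = 3.54 / 117.0 = 0.030256 m/s.

0.030256


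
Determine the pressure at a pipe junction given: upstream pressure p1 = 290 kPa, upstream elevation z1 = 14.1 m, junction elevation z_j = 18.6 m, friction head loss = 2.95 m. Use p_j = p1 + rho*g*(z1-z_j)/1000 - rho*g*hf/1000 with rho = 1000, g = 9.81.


Junction pressure: p_j = p1 + rho*g*(z1 - z_j)/1000 - rho*g*hf/1000.
Elevation term = 1000*9.81*(14.1 - 18.6)/1000 = -44.145 kPa.
Friction term = 1000*9.81*2.95/1000 = 28.939 kPa.
p_j = 290 + -44.145 - 28.939 = 216.92 kPa.

216.92


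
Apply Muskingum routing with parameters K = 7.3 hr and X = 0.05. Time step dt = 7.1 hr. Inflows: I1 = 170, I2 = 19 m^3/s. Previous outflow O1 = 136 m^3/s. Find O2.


Muskingum coefficients:
denom = 2*K*(1-X) + dt = 2*7.3*(1-0.05) + 7.1 = 20.97.
C0 = (dt - 2*K*X)/denom = (7.1 - 2*7.3*0.05)/20.97 = 0.3038.
C1 = (dt + 2*K*X)/denom = (7.1 + 2*7.3*0.05)/20.97 = 0.3734.
C2 = (2*K*(1-X) - dt)/denom = 0.3228.
O2 = C0*I2 + C1*I1 + C2*O1
   = 0.3038*19 + 0.3734*170 + 0.3228*136
   = 113.15 m^3/s.

113.15


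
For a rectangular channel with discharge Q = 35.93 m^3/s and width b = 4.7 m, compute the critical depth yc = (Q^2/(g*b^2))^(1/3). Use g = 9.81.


Using yc = (Q^2 / (g * b^2))^(1/3):
Q^2 = 35.93^2 = 1290.96.
g * b^2 = 9.81 * 4.7^2 = 9.81 * 22.09 = 216.7.
Q^2 / (g*b^2) = 1290.96 / 216.7 = 5.9574.
yc = 5.9574^(1/3) = 1.8128 m.

1.8128


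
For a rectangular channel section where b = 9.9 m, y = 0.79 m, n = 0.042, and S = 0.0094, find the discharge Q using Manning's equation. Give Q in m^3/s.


For a rectangular channel, the cross-sectional area A = b * y = 9.9 * 0.79 = 7.82 m^2.
The wetted perimeter P = b + 2y = 9.9 + 2*0.79 = 11.48 m.
Hydraulic radius R = A/P = 7.82/11.48 = 0.6813 m.
Velocity V = (1/n)*R^(2/3)*S^(1/2) = (1/0.042)*0.6813^(2/3)*0.0094^(1/2) = 1.7873 m/s.
Discharge Q = A * V = 7.82 * 1.7873 = 13.978 m^3/s.

13.978


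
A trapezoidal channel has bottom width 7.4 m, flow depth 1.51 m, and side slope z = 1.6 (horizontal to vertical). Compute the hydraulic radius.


For a trapezoidal section with side slope z:
A = (b + z*y)*y = (7.4 + 1.6*1.51)*1.51 = 14.822 m^2.
P = b + 2*y*sqrt(1 + z^2) = 7.4 + 2*1.51*sqrt(1 + 1.6^2) = 13.098 m.
R = A/P = 14.822 / 13.098 = 1.1316 m.

1.1316


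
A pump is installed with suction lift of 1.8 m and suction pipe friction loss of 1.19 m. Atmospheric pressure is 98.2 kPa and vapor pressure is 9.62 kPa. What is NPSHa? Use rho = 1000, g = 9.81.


NPSHa = p_atm/(rho*g) - z_s - hf_s - p_vap/(rho*g).
p_atm/(rho*g) = 98.2*1000 / (1000*9.81) = 10.01 m.
p_vap/(rho*g) = 9.62*1000 / (1000*9.81) = 0.981 m.
NPSHa = 10.01 - 1.8 - 1.19 - 0.981
      = 6.04 m.

6.04


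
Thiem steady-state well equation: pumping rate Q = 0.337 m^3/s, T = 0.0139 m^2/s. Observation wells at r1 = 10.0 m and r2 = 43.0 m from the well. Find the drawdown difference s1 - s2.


Thiem equation: s1 - s2 = Q/(2*pi*T) * ln(r2/r1).
ln(r2/r1) = ln(43.0/10.0) = 1.4586.
Q/(2*pi*T) = 0.337 / (2*pi*0.0139) = 0.337 / 0.0873 = 3.8586.
s1 - s2 = 3.8586 * 1.4586 = 5.6283 m.

5.6283


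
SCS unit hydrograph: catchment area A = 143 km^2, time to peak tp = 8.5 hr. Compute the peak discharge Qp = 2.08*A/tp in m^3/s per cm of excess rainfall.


SCS formula: Qp = 2.08 * A / tp.
Qp = 2.08 * 143 / 8.5
   = 297.44 / 8.5
   = 34.99 m^3/s per cm.

34.99


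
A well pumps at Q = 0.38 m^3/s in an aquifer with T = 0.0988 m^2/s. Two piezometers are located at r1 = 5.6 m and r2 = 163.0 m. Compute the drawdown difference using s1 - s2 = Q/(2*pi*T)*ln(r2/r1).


Thiem equation: s1 - s2 = Q/(2*pi*T) * ln(r2/r1).
ln(r2/r1) = ln(163.0/5.6) = 3.371.
Q/(2*pi*T) = 0.38 / (2*pi*0.0988) = 0.38 / 0.6208 = 0.6121.
s1 - s2 = 0.6121 * 3.371 = 2.0635 m.

2.0635


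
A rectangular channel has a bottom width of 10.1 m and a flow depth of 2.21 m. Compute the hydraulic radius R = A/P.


For a rectangular section:
Flow area A = b * y = 10.1 * 2.21 = 22.32 m^2.
Wetted perimeter P = b + 2y = 10.1 + 2*2.21 = 14.52 m.
Hydraulic radius R = A/P = 22.32 / 14.52 = 1.5373 m.

1.5373


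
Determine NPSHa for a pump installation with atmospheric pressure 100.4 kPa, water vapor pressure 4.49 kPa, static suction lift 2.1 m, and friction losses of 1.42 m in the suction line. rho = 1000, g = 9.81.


NPSHa = p_atm/(rho*g) - z_s - hf_s - p_vap/(rho*g).
p_atm/(rho*g) = 100.4*1000 / (1000*9.81) = 10.234 m.
p_vap/(rho*g) = 4.49*1000 / (1000*9.81) = 0.458 m.
NPSHa = 10.234 - 2.1 - 1.42 - 0.458
      = 6.26 m.

6.26


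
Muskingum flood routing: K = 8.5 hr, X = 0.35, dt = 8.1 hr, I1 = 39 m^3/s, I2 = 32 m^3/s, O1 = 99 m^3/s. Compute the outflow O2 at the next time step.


Muskingum coefficients:
denom = 2*K*(1-X) + dt = 2*8.5*(1-0.35) + 8.1 = 19.15.
C0 = (dt - 2*K*X)/denom = (8.1 - 2*8.5*0.35)/19.15 = 0.1123.
C1 = (dt + 2*K*X)/denom = (8.1 + 2*8.5*0.35)/19.15 = 0.7337.
C2 = (2*K*(1-X) - dt)/denom = 0.154.
O2 = C0*I2 + C1*I1 + C2*O1
   = 0.1123*32 + 0.7337*39 + 0.154*99
   = 47.46 m^3/s.

47.46


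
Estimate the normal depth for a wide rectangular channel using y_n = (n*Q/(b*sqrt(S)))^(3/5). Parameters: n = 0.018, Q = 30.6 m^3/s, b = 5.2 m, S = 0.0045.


We use the wide-channel approximation y_n = (n*Q/(b*sqrt(S)))^(3/5).
sqrt(S) = sqrt(0.0045) = 0.067082.
Numerator: n*Q = 0.018 * 30.6 = 0.5508.
Denominator: b*sqrt(S) = 5.2 * 0.067082 = 0.348826.
arg = 1.579.
y_n = 1.579^(3/5) = 1.3153 m.

1.3153


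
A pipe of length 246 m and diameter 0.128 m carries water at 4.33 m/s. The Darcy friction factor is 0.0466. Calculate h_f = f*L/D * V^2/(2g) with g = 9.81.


Darcy-Weisbach equation: h_f = f * (L/D) * V^2/(2g).
f * L/D = 0.0466 * 246/0.128 = 89.5594.
V^2/(2g) = 4.33^2 / (2*9.81) = 18.7489 / 19.62 = 0.9556 m.
h_f = 89.5594 * 0.9556 = 85.583 m.

85.583


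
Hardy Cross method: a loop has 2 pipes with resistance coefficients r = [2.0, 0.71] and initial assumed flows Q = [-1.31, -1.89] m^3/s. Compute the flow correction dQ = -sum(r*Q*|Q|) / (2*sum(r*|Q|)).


Numerator terms (r*Q*|Q|): 2.0*-1.31*|-1.31| = -3.4322; 0.71*-1.89*|-1.89| = -2.5362.
Sum of numerator = -5.9684.
Denominator terms (r*|Q|): 2.0*|-1.31| = 2.62; 0.71*|-1.89| = 1.3419.
2 * sum of denominator = 2 * 3.9619 = 7.9238.
dQ = --5.9684 / 7.9238 = 0.7532 m^3/s.

0.7532


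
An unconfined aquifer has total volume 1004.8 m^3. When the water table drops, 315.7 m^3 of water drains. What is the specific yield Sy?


Specific yield Sy = Volume drained / Total volume.
Sy = 315.7 / 1004.8
   = 0.3142.

0.3142


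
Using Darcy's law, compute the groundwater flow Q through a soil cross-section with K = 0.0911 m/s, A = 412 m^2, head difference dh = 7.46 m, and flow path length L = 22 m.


Darcy's law: Q = K * A * i, where i = dh/L.
Hydraulic gradient i = 7.46 / 22 = 0.339091.
Q = 0.0911 * 412 * 0.339091
  = 12.7272 m^3/s.

12.7272


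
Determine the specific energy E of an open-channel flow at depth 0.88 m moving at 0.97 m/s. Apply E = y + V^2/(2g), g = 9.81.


Specific energy E = y + V^2/(2g).
Velocity head = V^2/(2g) = 0.97^2 / (2*9.81) = 0.9409 / 19.62 = 0.048 m.
E = 0.88 + 0.048 = 0.928 m.

0.928


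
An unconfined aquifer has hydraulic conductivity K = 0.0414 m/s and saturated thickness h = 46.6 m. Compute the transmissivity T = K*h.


Transmissivity is defined as T = K * h.
T = 0.0414 * 46.6
  = 1.9292 m^2/s.

1.9292


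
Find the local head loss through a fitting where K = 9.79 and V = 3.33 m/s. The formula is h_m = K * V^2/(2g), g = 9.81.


Minor loss formula: h_m = K * V^2/(2g).
V^2 = 3.33^2 = 11.0889.
V^2/(2g) = 11.0889 / 19.62 = 0.5652 m.
h_m = 9.79 * 0.5652 = 5.5331 m.

5.5331


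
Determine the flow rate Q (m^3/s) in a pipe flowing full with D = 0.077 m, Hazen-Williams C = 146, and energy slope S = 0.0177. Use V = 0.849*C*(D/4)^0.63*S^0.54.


For a full circular pipe, R = D/4 = 0.077/4 = 0.0192 m.
V = 0.849 * 146 * 0.0192^0.63 * 0.0177^0.54
  = 0.849 * 146 * 0.083022 * 0.113215
  = 1.1651 m/s.
Pipe area A = pi*D^2/4 = pi*0.077^2/4 = 0.0047 m^2.
Q = A * V = 0.0047 * 1.1651 = 0.0054 m^3/s.

0.0054


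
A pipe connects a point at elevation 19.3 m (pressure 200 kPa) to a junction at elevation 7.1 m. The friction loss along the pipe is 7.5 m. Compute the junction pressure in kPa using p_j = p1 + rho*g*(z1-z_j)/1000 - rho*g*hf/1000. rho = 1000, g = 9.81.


Junction pressure: p_j = p1 + rho*g*(z1 - z_j)/1000 - rho*g*hf/1000.
Elevation term = 1000*9.81*(19.3 - 7.1)/1000 = 119.682 kPa.
Friction term = 1000*9.81*7.5/1000 = 73.575 kPa.
p_j = 200 + 119.682 - 73.575 = 246.11 kPa.

246.11


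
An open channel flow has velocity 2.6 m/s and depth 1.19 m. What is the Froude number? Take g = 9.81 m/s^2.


The Froude number is defined as Fr = V / sqrt(g*y).
g*y = 9.81 * 1.19 = 11.6739.
sqrt(g*y) = sqrt(11.6739) = 3.4167.
Fr = 2.6 / 3.4167 = 0.761.

0.761


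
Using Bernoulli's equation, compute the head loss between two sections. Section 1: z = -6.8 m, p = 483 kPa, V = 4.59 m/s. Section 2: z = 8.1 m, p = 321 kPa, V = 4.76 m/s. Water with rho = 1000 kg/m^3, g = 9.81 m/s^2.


Total head at each section: H = z + p/(rho*g) + V^2/(2g).
H1 = -6.8 + 483*1000/(1000*9.81) + 4.59^2/(2*9.81)
   = -6.8 + 49.235 + 1.0738
   = 43.509 m.
H2 = 8.1 + 321*1000/(1000*9.81) + 4.76^2/(2*9.81)
   = 8.1 + 32.722 + 1.1548
   = 41.977 m.
h_L = H1 - H2 = 43.509 - 41.977 = 1.533 m.

1.533


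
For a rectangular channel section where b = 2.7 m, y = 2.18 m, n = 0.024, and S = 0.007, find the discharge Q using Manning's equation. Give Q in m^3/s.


For a rectangular channel, the cross-sectional area A = b * y = 2.7 * 2.18 = 5.89 m^2.
The wetted perimeter P = b + 2y = 2.7 + 2*2.18 = 7.06 m.
Hydraulic radius R = A/P = 5.89/7.06 = 0.8337 m.
Velocity V = (1/n)*R^(2/3)*S^(1/2) = (1/0.024)*0.8337^(2/3)*0.007^(1/2) = 3.088 m/s.
Discharge Q = A * V = 5.89 * 3.088 = 18.176 m^3/s.

18.176


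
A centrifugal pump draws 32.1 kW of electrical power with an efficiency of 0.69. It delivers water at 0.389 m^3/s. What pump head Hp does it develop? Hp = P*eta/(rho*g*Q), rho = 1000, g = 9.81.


Pump head formula: Hp = P * eta / (rho * g * Q).
Numerator: P * eta = 32.1 * 1000 * 0.69 = 22149.0 W.
Denominator: rho * g * Q = 1000 * 9.81 * 0.389 = 3816.09.
Hp = 22149.0 / 3816.09 = 5.8 m.

5.8


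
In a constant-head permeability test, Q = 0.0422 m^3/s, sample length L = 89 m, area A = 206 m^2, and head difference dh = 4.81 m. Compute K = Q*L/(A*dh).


From K = Q*L / (A*dh):
Numerator: Q*L = 0.0422 * 89 = 3.7558.
Denominator: A*dh = 206 * 4.81 = 990.86.
K = 3.7558 / 990.86 = 0.00379 m/s.

0.00379


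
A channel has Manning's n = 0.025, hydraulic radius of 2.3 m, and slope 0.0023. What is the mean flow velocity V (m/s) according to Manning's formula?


Manning's equation gives V = (1/n) * R^(2/3) * S^(1/2).
First, compute R^(2/3) = 2.3^(2/3) = 1.7424.
Next, S^(1/2) = 0.0023^(1/2) = 0.047958.
Then 1/n = 1/0.025 = 40.0.
V = 40.0 * 1.7424 * 0.047958 = 3.3425 m/s.

3.3425


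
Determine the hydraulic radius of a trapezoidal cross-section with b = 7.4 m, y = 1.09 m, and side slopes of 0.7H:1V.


For a trapezoidal section with side slope z:
A = (b + z*y)*y = (7.4 + 0.7*1.09)*1.09 = 8.898 m^2.
P = b + 2*y*sqrt(1 + z^2) = 7.4 + 2*1.09*sqrt(1 + 0.7^2) = 10.061 m.
R = A/P = 8.898 / 10.061 = 0.8844 m.

0.8844


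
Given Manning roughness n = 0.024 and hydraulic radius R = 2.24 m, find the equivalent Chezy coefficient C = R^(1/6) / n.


The Chezy coefficient relates to Manning's n through C = R^(1/6) / n.
R^(1/6) = 2.24^(1/6) = 1.143865.
C = 1.143865 / 0.024 = 47.66 m^(1/2)/s.

47.66


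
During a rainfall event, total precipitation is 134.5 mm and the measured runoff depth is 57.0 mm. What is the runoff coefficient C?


The runoff coefficient C = runoff depth / rainfall depth.
C = 57.0 / 134.5
  = 0.4238.

0.4238


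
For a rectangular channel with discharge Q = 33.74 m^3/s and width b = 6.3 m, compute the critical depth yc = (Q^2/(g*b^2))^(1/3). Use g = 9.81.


Using yc = (Q^2 / (g * b^2))^(1/3):
Q^2 = 33.74^2 = 1138.39.
g * b^2 = 9.81 * 6.3^2 = 9.81 * 39.69 = 389.36.
Q^2 / (g*b^2) = 1138.39 / 389.36 = 2.9237.
yc = 2.9237^(1/3) = 1.4299 m.

1.4299


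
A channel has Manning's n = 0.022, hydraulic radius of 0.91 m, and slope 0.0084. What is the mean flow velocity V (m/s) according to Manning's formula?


Manning's equation gives V = (1/n) * R^(2/3) * S^(1/2).
First, compute R^(2/3) = 0.91^(2/3) = 0.9391.
Next, S^(1/2) = 0.0084^(1/2) = 0.091652.
Then 1/n = 1/0.022 = 45.45.
V = 45.45 * 0.9391 * 0.091652 = 3.9121 m/s.

3.9121


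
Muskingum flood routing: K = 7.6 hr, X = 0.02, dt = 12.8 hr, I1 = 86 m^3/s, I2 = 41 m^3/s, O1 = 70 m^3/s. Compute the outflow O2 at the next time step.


Muskingum coefficients:
denom = 2*K*(1-X) + dt = 2*7.6*(1-0.02) + 12.8 = 27.696.
C0 = (dt - 2*K*X)/denom = (12.8 - 2*7.6*0.02)/27.696 = 0.4512.
C1 = (dt + 2*K*X)/denom = (12.8 + 2*7.6*0.02)/27.696 = 0.4731.
C2 = (2*K*(1-X) - dt)/denom = 0.0757.
O2 = C0*I2 + C1*I1 + C2*O1
   = 0.4512*41 + 0.4731*86 + 0.0757*70
   = 64.49 m^3/s.

64.49


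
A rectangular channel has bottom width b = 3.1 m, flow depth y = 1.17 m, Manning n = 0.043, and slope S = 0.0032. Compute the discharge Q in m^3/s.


For a rectangular channel, the cross-sectional area A = b * y = 3.1 * 1.17 = 3.63 m^2.
The wetted perimeter P = b + 2y = 3.1 + 2*1.17 = 5.44 m.
Hydraulic radius R = A/P = 3.63/5.44 = 0.6667 m.
Velocity V = (1/n)*R^(2/3)*S^(1/2) = (1/0.043)*0.6667^(2/3)*0.0032^(1/2) = 1.004 m/s.
Discharge Q = A * V = 3.63 * 1.004 = 3.642 m^3/s.

3.642


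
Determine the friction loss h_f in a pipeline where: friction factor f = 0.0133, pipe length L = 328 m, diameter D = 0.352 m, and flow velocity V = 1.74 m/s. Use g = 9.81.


Darcy-Weisbach equation: h_f = f * (L/D) * V^2/(2g).
f * L/D = 0.0133 * 328/0.352 = 12.3932.
V^2/(2g) = 1.74^2 / (2*9.81) = 3.0276 / 19.62 = 0.1543 m.
h_f = 12.3932 * 0.1543 = 1.912 m.

1.912


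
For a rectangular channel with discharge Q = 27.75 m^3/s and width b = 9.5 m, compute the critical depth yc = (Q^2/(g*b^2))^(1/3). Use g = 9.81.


Using yc = (Q^2 / (g * b^2))^(1/3):
Q^2 = 27.75^2 = 770.06.
g * b^2 = 9.81 * 9.5^2 = 9.81 * 90.25 = 885.35.
Q^2 / (g*b^2) = 770.06 / 885.35 = 0.8698.
yc = 0.8698^(1/3) = 0.9546 m.

0.9546


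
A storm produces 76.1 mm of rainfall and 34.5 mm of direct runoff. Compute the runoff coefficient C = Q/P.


The runoff coefficient C = runoff depth / rainfall depth.
C = 34.5 / 76.1
  = 0.4534.

0.4534


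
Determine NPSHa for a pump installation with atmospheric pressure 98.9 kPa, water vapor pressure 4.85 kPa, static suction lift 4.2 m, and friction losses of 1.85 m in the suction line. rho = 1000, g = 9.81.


NPSHa = p_atm/(rho*g) - z_s - hf_s - p_vap/(rho*g).
p_atm/(rho*g) = 98.9*1000 / (1000*9.81) = 10.082 m.
p_vap/(rho*g) = 4.85*1000 / (1000*9.81) = 0.494 m.
NPSHa = 10.082 - 4.2 - 1.85 - 0.494
      = 3.54 m.

3.54


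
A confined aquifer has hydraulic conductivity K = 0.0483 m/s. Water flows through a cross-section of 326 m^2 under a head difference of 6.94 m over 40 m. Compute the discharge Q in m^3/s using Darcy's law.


Darcy's law: Q = K * A * i, where i = dh/L.
Hydraulic gradient i = 6.94 / 40 = 0.1735.
Q = 0.0483 * 326 * 0.1735
  = 2.7319 m^3/s.

2.7319


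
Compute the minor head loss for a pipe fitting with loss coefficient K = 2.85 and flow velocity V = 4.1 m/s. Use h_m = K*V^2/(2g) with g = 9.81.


Minor loss formula: h_m = K * V^2/(2g).
V^2 = 4.1^2 = 16.81.
V^2/(2g) = 16.81 / 19.62 = 0.8568 m.
h_m = 2.85 * 0.8568 = 2.4418 m.

2.4418


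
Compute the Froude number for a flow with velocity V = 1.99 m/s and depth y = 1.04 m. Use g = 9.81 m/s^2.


The Froude number is defined as Fr = V / sqrt(g*y).
g*y = 9.81 * 1.04 = 10.2024.
sqrt(g*y) = sqrt(10.2024) = 3.1941.
Fr = 1.99 / 3.1941 = 0.623.

0.623


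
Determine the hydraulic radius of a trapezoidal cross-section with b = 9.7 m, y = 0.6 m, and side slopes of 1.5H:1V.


For a trapezoidal section with side slope z:
A = (b + z*y)*y = (9.7 + 1.5*0.6)*0.6 = 6.36 m^2.
P = b + 2*y*sqrt(1 + z^2) = 9.7 + 2*0.6*sqrt(1 + 1.5^2) = 11.863 m.
R = A/P = 6.36 / 11.863 = 0.5361 m.

0.5361


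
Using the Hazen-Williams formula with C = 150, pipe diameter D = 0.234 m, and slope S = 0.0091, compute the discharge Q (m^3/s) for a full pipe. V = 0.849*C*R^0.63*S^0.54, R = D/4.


For a full circular pipe, R = D/4 = 0.234/4 = 0.0585 m.
V = 0.849 * 150 * 0.0585^0.63 * 0.0091^0.54
  = 0.849 * 150 * 0.167228 * 0.079046
  = 1.6834 m/s.
Pipe area A = pi*D^2/4 = pi*0.234^2/4 = 0.043 m^2.
Q = A * V = 0.043 * 1.6834 = 0.0724 m^3/s.

0.0724


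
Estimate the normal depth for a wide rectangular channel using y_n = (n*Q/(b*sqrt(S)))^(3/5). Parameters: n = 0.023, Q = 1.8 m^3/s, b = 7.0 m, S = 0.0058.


We use the wide-channel approximation y_n = (n*Q/(b*sqrt(S)))^(3/5).
sqrt(S) = sqrt(0.0058) = 0.076158.
Numerator: n*Q = 0.023 * 1.8 = 0.0414.
Denominator: b*sqrt(S) = 7.0 * 0.076158 = 0.533106.
arg = 0.0777.
y_n = 0.0777^(3/5) = 0.2158 m.

0.2158


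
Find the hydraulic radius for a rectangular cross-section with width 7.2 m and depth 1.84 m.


For a rectangular section:
Flow area A = b * y = 7.2 * 1.84 = 13.25 m^2.
Wetted perimeter P = b + 2y = 7.2 + 2*1.84 = 10.88 m.
Hydraulic radius R = A/P = 13.25 / 10.88 = 1.2176 m.

1.2176


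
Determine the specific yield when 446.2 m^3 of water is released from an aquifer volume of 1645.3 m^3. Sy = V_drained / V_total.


Specific yield Sy = Volume drained / Total volume.
Sy = 446.2 / 1645.3
   = 0.2712.

0.2712


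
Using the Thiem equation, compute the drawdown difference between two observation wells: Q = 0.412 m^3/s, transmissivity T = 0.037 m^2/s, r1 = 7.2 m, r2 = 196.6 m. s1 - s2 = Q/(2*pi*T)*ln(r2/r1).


Thiem equation: s1 - s2 = Q/(2*pi*T) * ln(r2/r1).
ln(r2/r1) = ln(196.6/7.2) = 3.3071.
Q/(2*pi*T) = 0.412 / (2*pi*0.037) = 0.412 / 0.2325 = 1.7722.
s1 - s2 = 1.7722 * 3.3071 = 5.8609 m.

5.8609


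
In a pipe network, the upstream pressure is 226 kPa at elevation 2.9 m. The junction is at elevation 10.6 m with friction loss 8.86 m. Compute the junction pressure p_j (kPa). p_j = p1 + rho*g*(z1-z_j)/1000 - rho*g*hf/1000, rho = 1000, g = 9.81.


Junction pressure: p_j = p1 + rho*g*(z1 - z_j)/1000 - rho*g*hf/1000.
Elevation term = 1000*9.81*(2.9 - 10.6)/1000 = -75.537 kPa.
Friction term = 1000*9.81*8.86/1000 = 86.917 kPa.
p_j = 226 + -75.537 - 86.917 = 63.55 kPa.

63.55


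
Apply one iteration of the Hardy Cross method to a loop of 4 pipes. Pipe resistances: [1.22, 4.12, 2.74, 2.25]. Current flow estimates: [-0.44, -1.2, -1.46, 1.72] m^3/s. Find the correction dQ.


Numerator terms (r*Q*|Q|): 1.22*-0.44*|-0.44| = -0.2362; 4.12*-1.2*|-1.2| = -5.9328; 2.74*-1.46*|-1.46| = -5.8406; 2.25*1.72*|1.72| = 6.6564.
Sum of numerator = -5.3532.
Denominator terms (r*|Q|): 1.22*|-0.44| = 0.5368; 4.12*|-1.2| = 4.944; 2.74*|-1.46| = 4.0004; 2.25*|1.72| = 3.87.
2 * sum of denominator = 2 * 13.3512 = 26.7024.
dQ = --5.3532 / 26.7024 = 0.2005 m^3/s.

0.2005


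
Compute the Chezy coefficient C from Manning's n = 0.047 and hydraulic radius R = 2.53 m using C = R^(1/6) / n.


The Chezy coefficient relates to Manning's n through C = R^(1/6) / n.
R^(1/6) = 2.53^(1/6) = 1.167311.
C = 1.167311 / 0.047 = 24.84 m^(1/2)/s.

24.84


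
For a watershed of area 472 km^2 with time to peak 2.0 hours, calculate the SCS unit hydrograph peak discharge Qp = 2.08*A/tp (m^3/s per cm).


SCS formula: Qp = 2.08 * A / tp.
Qp = 2.08 * 472 / 2.0
   = 981.76 / 2.0
   = 490.88 m^3/s per cm.

490.88


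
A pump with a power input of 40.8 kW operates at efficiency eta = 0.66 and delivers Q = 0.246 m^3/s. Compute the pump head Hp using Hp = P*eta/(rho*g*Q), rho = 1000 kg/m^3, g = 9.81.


Pump head formula: Hp = P * eta / (rho * g * Q).
Numerator: P * eta = 40.8 * 1000 * 0.66 = 26928.0 W.
Denominator: rho * g * Q = 1000 * 9.81 * 0.246 = 2413.26.
Hp = 26928.0 / 2413.26 = 11.16 m.

11.16


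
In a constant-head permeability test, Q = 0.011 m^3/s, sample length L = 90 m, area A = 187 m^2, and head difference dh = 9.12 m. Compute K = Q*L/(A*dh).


From K = Q*L / (A*dh):
Numerator: Q*L = 0.011 * 90 = 0.99.
Denominator: A*dh = 187 * 9.12 = 1705.44.
K = 0.99 / 1705.44 = 0.00058 m/s.

0.00058


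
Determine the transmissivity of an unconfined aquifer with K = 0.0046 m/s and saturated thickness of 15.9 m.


Transmissivity is defined as T = K * h.
T = 0.0046 * 15.9
  = 0.0731 m^2/s.

0.0731


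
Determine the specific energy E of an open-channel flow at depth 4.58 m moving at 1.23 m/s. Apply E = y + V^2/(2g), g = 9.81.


Specific energy E = y + V^2/(2g).
Velocity head = V^2/(2g) = 1.23^2 / (2*9.81) = 1.5129 / 19.62 = 0.0771 m.
E = 4.58 + 0.0771 = 4.6571 m.

4.6571


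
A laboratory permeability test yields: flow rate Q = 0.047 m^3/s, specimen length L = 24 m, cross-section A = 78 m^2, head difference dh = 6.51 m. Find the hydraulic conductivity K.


From K = Q*L / (A*dh):
Numerator: Q*L = 0.047 * 24 = 1.128.
Denominator: A*dh = 78 * 6.51 = 507.78.
K = 1.128 / 507.78 = 0.002221 m/s.

0.002221


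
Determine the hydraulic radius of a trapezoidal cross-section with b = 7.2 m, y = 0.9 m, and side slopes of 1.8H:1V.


For a trapezoidal section with side slope z:
A = (b + z*y)*y = (7.2 + 1.8*0.9)*0.9 = 7.938 m^2.
P = b + 2*y*sqrt(1 + z^2) = 7.2 + 2*0.9*sqrt(1 + 1.8^2) = 10.906 m.
R = A/P = 7.938 / 10.906 = 0.7278 m.

0.7278


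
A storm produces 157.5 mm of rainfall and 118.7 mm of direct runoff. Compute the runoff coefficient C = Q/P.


The runoff coefficient C = runoff depth / rainfall depth.
C = 118.7 / 157.5
  = 0.7537.

0.7537


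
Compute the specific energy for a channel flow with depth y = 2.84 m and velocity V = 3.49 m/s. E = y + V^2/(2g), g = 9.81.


Specific energy E = y + V^2/(2g).
Velocity head = V^2/(2g) = 3.49^2 / (2*9.81) = 12.1801 / 19.62 = 0.6208 m.
E = 2.84 + 0.6208 = 3.4608 m.

3.4608


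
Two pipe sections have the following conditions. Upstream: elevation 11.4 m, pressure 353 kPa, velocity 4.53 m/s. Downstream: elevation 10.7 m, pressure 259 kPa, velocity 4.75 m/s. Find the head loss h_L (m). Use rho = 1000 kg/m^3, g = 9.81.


Total head at each section: H = z + p/(rho*g) + V^2/(2g).
H1 = 11.4 + 353*1000/(1000*9.81) + 4.53^2/(2*9.81)
   = 11.4 + 35.984 + 1.0459
   = 48.43 m.
H2 = 10.7 + 259*1000/(1000*9.81) + 4.75^2/(2*9.81)
   = 10.7 + 26.402 + 1.15
   = 38.252 m.
h_L = H1 - H2 = 48.43 - 38.252 = 10.178 m.

10.178


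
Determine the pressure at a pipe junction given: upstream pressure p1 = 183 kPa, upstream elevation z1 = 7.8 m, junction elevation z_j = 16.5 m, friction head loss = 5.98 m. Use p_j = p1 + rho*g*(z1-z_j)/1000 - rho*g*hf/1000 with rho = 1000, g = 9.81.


Junction pressure: p_j = p1 + rho*g*(z1 - z_j)/1000 - rho*g*hf/1000.
Elevation term = 1000*9.81*(7.8 - 16.5)/1000 = -85.347 kPa.
Friction term = 1000*9.81*5.98/1000 = 58.664 kPa.
p_j = 183 + -85.347 - 58.664 = 38.99 kPa.

38.99


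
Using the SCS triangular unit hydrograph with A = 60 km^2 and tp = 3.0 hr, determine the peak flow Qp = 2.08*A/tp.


SCS formula: Qp = 2.08 * A / tp.
Qp = 2.08 * 60 / 3.0
   = 124.8 / 3.0
   = 41.6 m^3/s per cm.

41.6


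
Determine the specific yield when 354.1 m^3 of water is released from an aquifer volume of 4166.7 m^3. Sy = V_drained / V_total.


Specific yield Sy = Volume drained / Total volume.
Sy = 354.1 / 4166.7
   = 0.085.

0.085


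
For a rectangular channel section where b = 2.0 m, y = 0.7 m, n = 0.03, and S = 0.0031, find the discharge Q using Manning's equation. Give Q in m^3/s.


For a rectangular channel, the cross-sectional area A = b * y = 2.0 * 0.7 = 1.4 m^2.
The wetted perimeter P = b + 2y = 2.0 + 2*0.7 = 3.4 m.
Hydraulic radius R = A/P = 1.4/3.4 = 0.4118 m.
Velocity V = (1/n)*R^(2/3)*S^(1/2) = (1/0.03)*0.4118^(2/3)*0.0031^(1/2) = 1.0272 m/s.
Discharge Q = A * V = 1.4 * 1.0272 = 1.438 m^3/s.

1.438


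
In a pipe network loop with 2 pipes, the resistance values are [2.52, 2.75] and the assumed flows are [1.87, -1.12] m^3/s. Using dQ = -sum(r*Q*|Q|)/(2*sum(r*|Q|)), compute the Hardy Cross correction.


Numerator terms (r*Q*|Q|): 2.52*1.87*|1.87| = 8.8122; 2.75*-1.12*|-1.12| = -3.4496.
Sum of numerator = 5.3626.
Denominator terms (r*|Q|): 2.52*|1.87| = 4.7124; 2.75*|-1.12| = 3.08.
2 * sum of denominator = 2 * 7.7924 = 15.5848.
dQ = -5.3626 / 15.5848 = -0.3441 m^3/s.

-0.3441


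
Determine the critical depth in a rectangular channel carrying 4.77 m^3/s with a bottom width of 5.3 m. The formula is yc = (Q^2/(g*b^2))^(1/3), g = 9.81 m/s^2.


Using yc = (Q^2 / (g * b^2))^(1/3):
Q^2 = 4.77^2 = 22.75.
g * b^2 = 9.81 * 5.3^2 = 9.81 * 28.09 = 275.56.
Q^2 / (g*b^2) = 22.75 / 275.56 = 0.0826.
yc = 0.0826^(1/3) = 0.4355 m.

0.4355


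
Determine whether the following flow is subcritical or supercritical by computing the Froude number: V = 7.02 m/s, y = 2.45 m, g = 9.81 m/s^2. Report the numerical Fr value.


The Froude number is defined as Fr = V / sqrt(g*y).
g*y = 9.81 * 2.45 = 24.0345.
sqrt(g*y) = sqrt(24.0345) = 4.9025.
Fr = 7.02 / 4.9025 = 1.4319.
Since Fr > 1, the flow is supercritical.

1.4319
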